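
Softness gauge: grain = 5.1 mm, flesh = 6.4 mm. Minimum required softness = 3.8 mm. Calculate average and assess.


Average = (5.1 + 6.4) / 2 = 5.75 mm
Minimum = 3.8 mm
Meets requirement: Yes


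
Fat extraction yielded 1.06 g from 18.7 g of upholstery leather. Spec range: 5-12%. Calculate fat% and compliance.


Fat content = 5.7%
Compliant: Yes

Fat% = 1.06 / 18.7 x 100 = 5.7%
Spec range: 5-12%
Compliant: Yes


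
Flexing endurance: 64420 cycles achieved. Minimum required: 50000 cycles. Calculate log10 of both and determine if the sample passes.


log10(64420) = 4.81
log10(50000) = 4.70
Passes: Yes


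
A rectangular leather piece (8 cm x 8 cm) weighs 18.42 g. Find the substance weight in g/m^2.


2878.1 g/m^2

Area = 8 x 8 = 64 cm^2
SW = 18.42 / 64 x 10000 = 2878.1 g/m^2


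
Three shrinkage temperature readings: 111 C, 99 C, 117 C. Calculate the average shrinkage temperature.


Average = (111 + 99 + 117) / 3
Average = 327 / 3 = 109.0 C


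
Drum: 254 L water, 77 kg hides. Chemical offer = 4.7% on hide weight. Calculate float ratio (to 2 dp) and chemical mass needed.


Float ratio = 254 / 77 = 3.30
Chemical = 77 x 4.7 / 100 = 3.619 kg


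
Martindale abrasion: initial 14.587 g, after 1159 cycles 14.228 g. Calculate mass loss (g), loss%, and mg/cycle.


Mass loss = 0.359 g
Loss = 2.46%
Rate = 0.310 mg/cycle

Loss = 14.587 - 14.228 = 0.359 g
Loss% = 0.359 / 14.587 x 100 = 2.46%
Rate = 0.359 / 1159 x 1000 = 0.310 mg/cycle


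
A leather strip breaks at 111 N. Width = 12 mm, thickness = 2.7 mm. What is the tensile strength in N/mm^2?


Cross-sectional area = 12 x 2.7 = 32.4 mm^2
Tensile strength = 111 / 32.4 = 3.43 N/mm^2


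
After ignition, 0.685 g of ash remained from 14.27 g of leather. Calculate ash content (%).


4.80%

Ash% = 0.685 / 14.27 x 100
Ash% = 4.80%


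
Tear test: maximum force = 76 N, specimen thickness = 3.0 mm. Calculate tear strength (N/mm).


Tear strength = force / thickness
Tear = 76 / 3.0 = 25.3 N/mm


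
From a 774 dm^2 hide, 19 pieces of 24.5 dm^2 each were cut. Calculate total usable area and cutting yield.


Usable area = 465.5 dm^2
Yield = 60.1%

Total usable = 19 x 24.5 = 465.5 dm^2
Yield = 465.5 / 774 x 100 = 60.1%


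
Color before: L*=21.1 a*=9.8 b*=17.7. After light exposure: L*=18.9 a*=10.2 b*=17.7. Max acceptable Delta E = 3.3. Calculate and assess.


Delta E = 2.24
Passes: Yes

dL = -2.2, da = 0.4, db = 0.0
dE = sqrt((-2.2)^2 + (0.4)^2 + (0.0)^2) = 2.24
Max = 3.3
Passes: Yes


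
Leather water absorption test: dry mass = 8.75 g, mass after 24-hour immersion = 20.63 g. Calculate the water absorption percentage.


135.8%

Water absorbed = 20.63 - 8.75 = 11.88 g
WA% = 11.88 / 8.75 x 100 = 135.8%


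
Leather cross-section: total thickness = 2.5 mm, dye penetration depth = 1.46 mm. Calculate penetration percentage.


Penetration% = 1.46 / 2.5 x 100
Penetration = 58.4%


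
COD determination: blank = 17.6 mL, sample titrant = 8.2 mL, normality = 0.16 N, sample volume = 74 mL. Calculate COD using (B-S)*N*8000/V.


COD = (17.6 - 8.2) x 0.16 x 8000 / 74
COD = 9.4 x 0.16 x 8000 / 74
COD = 162.6 mg/L


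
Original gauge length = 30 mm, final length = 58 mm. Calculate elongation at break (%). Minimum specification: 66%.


Extension = 58 - 30 = 28 mm
Elongation = 28 / 30 x 100 = 93.3%
Minimum required: 66%
Meets specification: Yes


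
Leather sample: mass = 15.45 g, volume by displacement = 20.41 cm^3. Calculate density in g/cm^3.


Density = mass / volume
Density = 15.45 / 20.41 = 0.757 g/cm^3


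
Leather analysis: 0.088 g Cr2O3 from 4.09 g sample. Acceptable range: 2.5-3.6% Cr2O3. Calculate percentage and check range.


Cr2O3% = 0.088 / 4.09 x 100 = 2.15%
Acceptable range: 2.5 to 3.6%
Within range: No


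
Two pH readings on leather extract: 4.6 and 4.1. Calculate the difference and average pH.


Difference = 0.5
Average pH = 4.35

Difference = |4.6 - 4.1| = 0.5
Average = (4.6 + 4.1) / 2 = 4.35


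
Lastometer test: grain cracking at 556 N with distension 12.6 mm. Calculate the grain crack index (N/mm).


44.1 N/mm


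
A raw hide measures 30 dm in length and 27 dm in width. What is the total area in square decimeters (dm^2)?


Area = length x width
Area = 30 x 27 = 810 dm^2


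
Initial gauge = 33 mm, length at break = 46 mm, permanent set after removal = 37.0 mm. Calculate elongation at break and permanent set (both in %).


Elongation at break = (46 - 33) / 33 x 100 = 39.4%
Permanent set = (37.0 - 33) / 33 x 100 = 12.1%


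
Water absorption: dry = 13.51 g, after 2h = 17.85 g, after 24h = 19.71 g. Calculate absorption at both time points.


WA (2h) = (17.85 - 13.51) / 13.51 x 100 = 32.1%
WA (24h) = (19.71 - 13.51) / 13.51 x 100 = 45.9%


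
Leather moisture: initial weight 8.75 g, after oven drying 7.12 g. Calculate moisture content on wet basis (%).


18.6%


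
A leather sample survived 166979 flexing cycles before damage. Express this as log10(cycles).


log10(166979) = 5.22


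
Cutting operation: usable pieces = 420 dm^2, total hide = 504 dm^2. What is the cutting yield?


83.3%

Yield = usable / total x 100
Yield = 420 / 504 x 100 = 83.3%


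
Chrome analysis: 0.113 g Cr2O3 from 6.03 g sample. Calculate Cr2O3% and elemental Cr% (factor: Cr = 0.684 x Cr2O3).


Cr2O3% = 0.113 / 6.03 x 100 = 1.87%
Cr% = 1.87 x 0.684 = 1.28%


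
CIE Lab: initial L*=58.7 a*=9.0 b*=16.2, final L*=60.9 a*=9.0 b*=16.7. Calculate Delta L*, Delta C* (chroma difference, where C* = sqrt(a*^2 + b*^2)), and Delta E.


Delta L* = 2.2
Delta C* = 0.44
Delta E = 2.26


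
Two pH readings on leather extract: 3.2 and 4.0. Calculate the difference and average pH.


Difference = 0.8
Average pH = 3.60

Difference = |3.2 - 4.0| = 0.8
Average = (3.2 + 4.0) / 2 = 3.60


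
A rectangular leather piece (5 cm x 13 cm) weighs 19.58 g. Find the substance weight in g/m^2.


3012.3 g/m^2


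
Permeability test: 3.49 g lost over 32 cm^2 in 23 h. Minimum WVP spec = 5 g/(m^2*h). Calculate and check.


WVP = 3.49 / (32 x 23) x 10000 = 47.42 g/(m^2*h)
Minimum: 5 g/(m^2*h)
Meets spec: Yes


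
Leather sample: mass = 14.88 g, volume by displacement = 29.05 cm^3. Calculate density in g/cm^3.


Density = mass / volume
Density = 14.88 / 29.05 = 0.512 g/cm^3


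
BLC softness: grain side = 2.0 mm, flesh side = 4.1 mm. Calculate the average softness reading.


Average = (2.0 + 4.1) / 2
Average = 3.05 mm


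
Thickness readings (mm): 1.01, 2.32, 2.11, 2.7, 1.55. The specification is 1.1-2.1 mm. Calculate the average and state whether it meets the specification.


Average = 1.94 mm
Within specification: Yes

Sum = 9.69
Average = 9.69 / 5 = 1.94 mm
Specification range: 1.1 to 2.1 mm
Within spec: Yes


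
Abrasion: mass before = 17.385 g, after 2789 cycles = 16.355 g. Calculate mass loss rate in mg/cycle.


Mass loss = 17.385 - 16.355 = 1.030 g
Rate = 1.030 / 2789 x 1000 = 0.369 mg/cycle


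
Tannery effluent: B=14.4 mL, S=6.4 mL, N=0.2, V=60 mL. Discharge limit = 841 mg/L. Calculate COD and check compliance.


COD = (14.4 - 6.4) x 0.2 x 8000 / 60 = 213.3 mg/L
Limit: 841 mg/L
Compliant: Yes


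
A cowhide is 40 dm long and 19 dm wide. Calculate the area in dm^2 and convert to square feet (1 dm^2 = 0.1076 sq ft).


Area = 40 x 19 = 760 dm^2
Conversion: 760 x 0.1076 = 81.78 sq ft


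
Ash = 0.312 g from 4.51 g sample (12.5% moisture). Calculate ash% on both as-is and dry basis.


As-is ash% = 0.312 / 4.51 x 100 = 6.92%
Dry mass = 4.51 x (100 - 12.5) / 100 = 3.94625 g
Dry-basis ash% = 0.312 / 3.94625 x 100 = 7.91%


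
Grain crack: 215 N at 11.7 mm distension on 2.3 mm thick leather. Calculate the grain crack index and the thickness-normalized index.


Crack index = 215 / 11.7 = 18.4 N/mm
Normalized = 18.4 / 2.3 = 8.0 N/mm per mm


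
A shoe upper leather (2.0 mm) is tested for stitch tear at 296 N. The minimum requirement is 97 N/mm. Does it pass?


STS = 296 / 2.0 = 148.0 N/mm
Minimum required: 97 N/mm
Passes: Yes


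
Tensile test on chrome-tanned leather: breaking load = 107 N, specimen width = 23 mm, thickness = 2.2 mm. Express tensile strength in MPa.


2.11 MPa


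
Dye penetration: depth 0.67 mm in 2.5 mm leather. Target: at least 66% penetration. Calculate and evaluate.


Penetration = 0.67 / 2.5 x 100 = 26.8%
Target: 66%
Meets target: No


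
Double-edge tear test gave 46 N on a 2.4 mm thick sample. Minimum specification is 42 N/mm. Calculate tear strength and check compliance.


Tear strength = 19.2 N/mm
Compliant: No


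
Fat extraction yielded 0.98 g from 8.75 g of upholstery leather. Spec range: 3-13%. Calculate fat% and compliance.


Fat content = 11.2%
Compliant: Yes

Fat% = 0.98 / 8.75 x 100 = 11.2%
Spec range: 3-13%
Compliant: Yes


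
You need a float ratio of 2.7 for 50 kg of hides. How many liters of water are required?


Water = hide weight x target ratio
Water = 50 x 2.7 = 135.0 L


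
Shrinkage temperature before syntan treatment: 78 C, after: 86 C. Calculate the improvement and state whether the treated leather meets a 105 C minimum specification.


Improvement = 8 C
Meets 105 C spec: No

Improvement = 86 - 78 = 8 C
Spec check: 86 C >= 105 C? No


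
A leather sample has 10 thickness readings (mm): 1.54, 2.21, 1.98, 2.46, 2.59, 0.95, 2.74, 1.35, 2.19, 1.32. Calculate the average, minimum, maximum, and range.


Average = 1.93 mm
Min = 0.95 mm
Max = 2.74 mm
Range = 1.79 mm

Sum = 19.33
Average = 19.33 / 10 = 1.93 mm
Minimum = 0.95 mm
Maximum = 2.74 mm
Range = 2.74 - 0.95 = 1.79 mm


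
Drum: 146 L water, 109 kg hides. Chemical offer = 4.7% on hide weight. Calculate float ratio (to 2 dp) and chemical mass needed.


Float ratio = 146 / 109 = 1.34
Chemical = 109 x 4.7 / 100 = 5.123 kg


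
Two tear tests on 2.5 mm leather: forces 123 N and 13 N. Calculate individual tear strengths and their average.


Tear 1 = 49.2 N/mm
Tear 2 = 5.2 N/mm
Average = 27.2 N/mm

Tear 1 = 123 / 2.5 = 49.2 N/mm
Tear 2 = 13 / 2.5 = 5.2 N/mm
Average = (49.2 + 5.2) / 2 = 27.2 N/mm


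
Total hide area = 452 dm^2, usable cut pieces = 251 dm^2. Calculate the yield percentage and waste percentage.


Yield = 55.5%
Waste = 44.5%


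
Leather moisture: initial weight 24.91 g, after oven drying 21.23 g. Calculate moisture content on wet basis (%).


14.8%


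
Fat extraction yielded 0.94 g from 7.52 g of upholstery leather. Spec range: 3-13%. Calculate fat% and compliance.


Fat% = 0.94 / 7.52 x 100 = 12.5%
Spec range: 3-13%
Compliant: Yes


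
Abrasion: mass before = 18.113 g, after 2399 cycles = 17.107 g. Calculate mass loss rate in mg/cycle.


0.419 mg/cycle

Mass loss = 18.113 - 17.107 = 1.006 g
Rate = 1.006 / 2399 x 1000 = 0.419 mg/cycle


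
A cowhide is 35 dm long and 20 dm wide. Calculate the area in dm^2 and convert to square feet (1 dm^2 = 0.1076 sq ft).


700 dm^2
75.32 sq ft


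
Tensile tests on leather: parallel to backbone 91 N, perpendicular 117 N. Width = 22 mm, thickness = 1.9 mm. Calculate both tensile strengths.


Area = 22 x 1.9 = 41.8 mm^2
TS (parallel) = 91 / 41.8 = 2.18 N/mm^2
TS (perpendicular) = 117 / 41.8 = 2.80 N/mm^2


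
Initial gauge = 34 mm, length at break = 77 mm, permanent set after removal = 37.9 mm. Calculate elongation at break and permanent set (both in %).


Elongation at break = (77 - 34) / 34 x 100 = 126.5%
Permanent set = (37.9 - 34) / 34 x 100 = 11.5%


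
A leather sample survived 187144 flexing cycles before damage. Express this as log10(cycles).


log10(187144) = 5.27


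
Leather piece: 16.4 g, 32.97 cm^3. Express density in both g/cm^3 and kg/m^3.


0.497 g/cm^3
497 kg/m^3

Density = 16.4 / 32.97 = 0.497 g/cm^3
Convert: 0.497 x 1000 = 497 kg/m^3


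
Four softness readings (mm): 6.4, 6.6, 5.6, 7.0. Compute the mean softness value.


Sum = 6.4 + 6.6 + 5.6 + 7.0
Mean = 25.6 / 4 = 6.40 mm


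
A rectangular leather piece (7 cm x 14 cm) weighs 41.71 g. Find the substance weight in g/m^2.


4256.1 g/m^2

Area = 7 x 14 = 98 cm^2
SW = 41.71 / 98 x 10000 = 4256.1 g/m^2


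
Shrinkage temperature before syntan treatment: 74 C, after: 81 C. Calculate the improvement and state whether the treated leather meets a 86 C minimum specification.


Improvement = 7 C
Meets 86 C spec: No

Improvement = 81 - 74 = 7 C
Spec check: 81 C >= 86 C? No


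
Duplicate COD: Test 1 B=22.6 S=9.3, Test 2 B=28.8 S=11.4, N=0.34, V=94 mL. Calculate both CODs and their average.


COD1 = (22.6 - 9.3) x 0.34 x 8000 / 94 = 384.9 mg/L
COD2 = (28.8 - 11.4) x 0.34 x 8000 / 94 = 503.5 mg/L
Average = (384.9 + 503.5) / 2 = 444.2 mg/L


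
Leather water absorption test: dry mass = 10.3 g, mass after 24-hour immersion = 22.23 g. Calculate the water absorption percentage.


Water absorbed = 22.23 - 10.3 = 11.93 g
WA% = 11.93 / 10.3 x 100 = 115.8%


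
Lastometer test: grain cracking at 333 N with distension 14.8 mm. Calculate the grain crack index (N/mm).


Grain crack index = force / distension
Index = 333 / 14.8 = 22.5 N/mm


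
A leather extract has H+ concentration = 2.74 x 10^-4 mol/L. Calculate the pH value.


pH = -log10[H+]
pH = -log10(2.74 x 10^-4) = 3.56


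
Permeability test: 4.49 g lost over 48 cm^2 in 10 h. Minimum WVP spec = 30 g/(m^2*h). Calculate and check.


WVP = 4.49 / (48 x 10) x 10000 = 93.54 g/(m^2*h)
Minimum: 30 g/(m^2*h)
Meets spec: Yes


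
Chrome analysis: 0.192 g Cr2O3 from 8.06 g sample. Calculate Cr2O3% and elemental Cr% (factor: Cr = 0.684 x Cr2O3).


Cr2O3 = 2.38%
Cr = 1.63%

Cr2O3% = 0.192 / 8.06 x 100 = 2.38%
Cr% = 2.38 x 0.684 = 1.63%


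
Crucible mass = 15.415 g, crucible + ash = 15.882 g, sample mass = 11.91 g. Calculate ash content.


Ash mass = 0.467 g
Ash content = 3.92%


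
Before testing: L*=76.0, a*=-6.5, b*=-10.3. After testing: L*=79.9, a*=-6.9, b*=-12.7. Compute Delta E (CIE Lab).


Delta E = 4.60

dL = 79.9 - 76.0 = 3.9
da = -6.9 - (-6.5) = -0.4
db = -12.7 - (-10.3) = -2.4
dE = sqrt((3.9)^2 + (-0.4)^2 + (-2.4)^2) = 4.60


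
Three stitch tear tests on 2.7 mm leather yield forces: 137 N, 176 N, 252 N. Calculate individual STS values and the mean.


STS1 = 137 / 2.7 = 50.7 N/mm
STS2 = 176 / 2.7 = 65.2 N/mm
STS3 = 252 / 2.7 = 93.3 N/mm
Mean = (50.7 + 65.2 + 93.3) / 3 = 69.7 N/mm


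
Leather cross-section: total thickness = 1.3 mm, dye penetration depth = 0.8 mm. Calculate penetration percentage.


61.5%

Penetration% = 0.8 / 1.3 x 100
Penetration = 61.5%


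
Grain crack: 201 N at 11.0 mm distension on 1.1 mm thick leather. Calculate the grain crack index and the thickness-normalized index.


Crack index = 18.3 N/mm
Normalized index = 16.6 N/mm per mm

Crack index = 201 / 11.0 = 18.3 N/mm
Normalized = 18.3 / 1.1 = 16.6 N/mm per mm


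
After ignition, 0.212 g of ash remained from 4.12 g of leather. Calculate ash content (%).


5.15%

Ash% = 0.212 / 4.12 x 100
Ash% = 5.15%


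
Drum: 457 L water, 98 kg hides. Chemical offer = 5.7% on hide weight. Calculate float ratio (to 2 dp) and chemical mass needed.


Float ratio = 4.66
Chemical needed = 5.586 kg

Float ratio = 457 / 98 = 4.66
Chemical = 98 x 5.7 / 100 = 5.586 kg


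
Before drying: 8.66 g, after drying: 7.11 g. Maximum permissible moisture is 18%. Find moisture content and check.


MC = (8.66 - 7.11) / 8.66 x 100 = 17.9%
Maximum: 18%
Acceptable: Yes


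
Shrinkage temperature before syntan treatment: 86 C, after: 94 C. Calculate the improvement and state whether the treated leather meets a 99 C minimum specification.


Improvement = 94 - 86 = 8 C
Spec check: 94 C >= 99 C? No


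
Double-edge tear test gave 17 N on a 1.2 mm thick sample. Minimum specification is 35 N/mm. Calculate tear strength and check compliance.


Tear strength = 14.2 N/mm
Compliant: No

Tear strength = 17 / 1.2 = 14.2 N/mm
Required minimum = 35 N/mm
Compliant: No


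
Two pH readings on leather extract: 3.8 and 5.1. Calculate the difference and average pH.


Difference = 1.3
Average pH = 4.45


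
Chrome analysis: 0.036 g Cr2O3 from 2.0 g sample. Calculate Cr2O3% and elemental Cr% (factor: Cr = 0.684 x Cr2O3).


Cr2O3 = 1.80%
Cr = 1.23%


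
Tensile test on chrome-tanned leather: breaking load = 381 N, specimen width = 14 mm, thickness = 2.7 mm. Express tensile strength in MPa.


Cross-section = 14 x 2.7 = 37.8 mm^2
TS = 381 / 37.8 = 10.08 MPa
(1 N/mm^2 = 1 MPa)


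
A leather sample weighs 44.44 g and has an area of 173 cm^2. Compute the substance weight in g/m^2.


Substance weight = mass / area x 10000
SW = 44.44 / 173 x 10000
SW = 2568.8 g/m^2


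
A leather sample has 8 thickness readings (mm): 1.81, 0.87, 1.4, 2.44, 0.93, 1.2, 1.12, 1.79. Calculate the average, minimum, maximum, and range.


Average = 1.45 mm
Min = 0.87 mm
Max = 2.44 mm
Range = 1.57 mm


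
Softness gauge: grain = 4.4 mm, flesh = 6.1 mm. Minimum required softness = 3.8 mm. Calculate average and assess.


Average = (4.4 + 6.1) / 2 = 5.25 mm
Minimum = 3.8 mm
Meets requirement: Yes


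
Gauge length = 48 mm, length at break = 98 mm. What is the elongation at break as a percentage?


104.2%


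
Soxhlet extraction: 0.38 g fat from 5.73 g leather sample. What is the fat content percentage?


Fat content = 0.38 / 5.73 x 100
Fat = 6.6%


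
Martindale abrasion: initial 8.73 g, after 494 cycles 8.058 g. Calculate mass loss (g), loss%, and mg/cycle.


Loss = 8.73 - 8.058 = 0.672 g
Loss% = 0.672 / 8.73 x 100 = 7.70%
Rate = 0.672 / 494 x 1000 = 1.360 mg/cycle


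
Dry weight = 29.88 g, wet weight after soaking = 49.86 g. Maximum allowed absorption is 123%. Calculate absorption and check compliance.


Absorption = 66.9%
Compliant: Yes

WA = (49.86 - 29.88) / 29.88 x 100 = 66.9%
Maximum allowed: 123%
Compliant: Yes


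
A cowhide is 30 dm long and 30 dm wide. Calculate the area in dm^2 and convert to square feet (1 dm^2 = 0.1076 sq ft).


Area = 30 x 30 = 900 dm^2
Conversion: 900 x 0.1076 = 96.84 sq ft


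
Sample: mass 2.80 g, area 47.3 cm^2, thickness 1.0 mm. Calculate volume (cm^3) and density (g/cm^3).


Volume = 4.730 cm^3
Density = 0.592 g/cm^3

Thickness in cm = 1.0 / 10 = 0.10 cm
Volume = 47.3 x 0.10 = 4.730 cm^3
Density = 2.80 / 4.730 = 0.592 g/cm^3


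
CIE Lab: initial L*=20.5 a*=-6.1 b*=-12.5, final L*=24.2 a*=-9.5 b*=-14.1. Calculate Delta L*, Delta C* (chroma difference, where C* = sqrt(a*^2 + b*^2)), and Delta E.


Delta L* = 24.2 - 20.5 = 3.7
C1* = sqrt((-6.1)^2 + (-12.5)^2) = 13.909
C2* = sqrt((-9.5)^2 + (-14.1)^2) = 17.002
Delta C* = 17.002 - 13.909 = 3.09
Delta E = sqrt((3.7)^2 + (-3.4)^2 + (-1.6)^2) = 5.27


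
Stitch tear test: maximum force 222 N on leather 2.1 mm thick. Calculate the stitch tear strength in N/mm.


Stitch tear strength = force / thickness
STS = 222 / 2.1 = 105.7 N/mm


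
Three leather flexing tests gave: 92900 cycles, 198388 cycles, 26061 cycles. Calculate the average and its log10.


Average = (92900 + 198388 + 26061) / 3 = 105783 cycles
log10(105783) = 5.02


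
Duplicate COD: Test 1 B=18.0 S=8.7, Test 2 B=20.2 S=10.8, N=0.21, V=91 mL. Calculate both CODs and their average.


COD1 = 171.7 mg/L
COD2 = 173.5 mg/L
Average = 172.6 mg/L


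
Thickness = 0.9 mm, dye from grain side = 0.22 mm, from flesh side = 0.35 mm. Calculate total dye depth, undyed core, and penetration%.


Total dyed = 0.57 mm
Undyed core = 0.33 mm
Penetration = 63.3%

Total dyed = 0.22 + 0.35 = 0.57 mm
Undyed core = 0.9 - 0.57 = 0.33 mm
Penetration = 0.57 / 0.9 x 100 = 63.3%


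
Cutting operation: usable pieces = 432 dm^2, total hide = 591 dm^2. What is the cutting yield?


Yield = usable / total x 100
Yield = 432 / 591 x 100 = 73.1%


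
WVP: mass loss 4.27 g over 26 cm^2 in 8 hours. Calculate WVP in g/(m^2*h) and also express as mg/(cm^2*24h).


WVP = 4.27 / (26 x 8) x 10000 = 205.29 g/(m^2*h)
Mass loss in mg = 4.27 x 1000 = 4270 mg
Per cm^2 per 24h in mg: 4270 x 24 / (26 x 8) = 102480 / 208 = 492.69 mg/(cm^2*24h)


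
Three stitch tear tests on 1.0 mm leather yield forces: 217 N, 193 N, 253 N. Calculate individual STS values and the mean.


STS1 = 217.0 N/mm
STS2 = 193.0 N/mm
STS3 = 253.0 N/mm
Mean = 221.0 N/mm

STS1 = 217 / 1.0 = 217.0 N/mm
STS2 = 193 / 1.0 = 193.0 N/mm
STS3 = 253 / 1.0 = 253.0 N/mm
Mean = (217.0 + 193.0 + 253.0) / 3 = 221.0 N/mm


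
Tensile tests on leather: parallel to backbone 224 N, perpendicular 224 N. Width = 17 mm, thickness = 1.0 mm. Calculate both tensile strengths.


Parallel = 13.18 N/mm^2
Perpendicular = 13.18 N/mm^2

Area = 17 x 1.0 = 17.0 mm^2
TS (parallel) = 224 / 17.0 = 13.18 N/mm^2
TS (perpendicular) = 224 / 17.0 = 13.18 N/mm^2


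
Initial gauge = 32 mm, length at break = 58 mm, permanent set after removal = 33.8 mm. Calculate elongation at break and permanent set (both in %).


Elongation at break = (58 - 32) / 32 x 100 = 81.3%
Permanent set = (33.8 - 32) / 32 x 100 = 5.6%


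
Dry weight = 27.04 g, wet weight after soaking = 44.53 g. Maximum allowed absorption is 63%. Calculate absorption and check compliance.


Absorption = 64.7%
Compliant: No


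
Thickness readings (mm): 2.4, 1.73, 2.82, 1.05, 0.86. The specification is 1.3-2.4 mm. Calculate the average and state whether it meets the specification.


Average = 1.77 mm
Within specification: Yes

Sum = 8.86
Average = 8.86 / 5 = 1.77 mm
Specification range: 1.3 to 2.4 mm
Within spec: Yes


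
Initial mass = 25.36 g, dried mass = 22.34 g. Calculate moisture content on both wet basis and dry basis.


Moisture lost = 25.36 - 22.34 = 3.02 g
Wet basis MC = 3.02 / 25.36 x 100 = 11.9%
Dry basis MC = 3.02 / 22.34 x 100 = 13.5%


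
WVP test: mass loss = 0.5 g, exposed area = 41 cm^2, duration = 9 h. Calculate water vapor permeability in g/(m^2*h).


WVP = mass_loss / (area x time) x 10000
WVP = 0.5 / (41 x 9) x 10000
WVP = 0.5 / 369 x 10000 = 13.55 g/(m^2*h)


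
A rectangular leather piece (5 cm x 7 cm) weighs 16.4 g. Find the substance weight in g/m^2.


4685.7 g/m^2

Area = 5 x 7 = 35 cm^2
SW = 16.4 / 35 x 10000 = 4685.7 g/m^2


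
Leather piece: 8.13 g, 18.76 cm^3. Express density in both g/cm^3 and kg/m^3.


Density = 8.13 / 18.76 = 0.433 g/cm^3
Convert: 0.433 x 1000 = 433 kg/m^3


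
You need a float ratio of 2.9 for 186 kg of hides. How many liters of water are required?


539.4 L

Water = hide weight x target ratio
Water = 186 x 2.9 = 539.4 L


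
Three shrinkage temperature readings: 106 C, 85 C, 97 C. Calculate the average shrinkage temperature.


96.0 C

Average = (106 + 85 + 97) / 3
Average = 288 / 3 = 96.0 C


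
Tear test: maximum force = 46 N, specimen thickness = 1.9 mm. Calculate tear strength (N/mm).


Tear strength = force / thickness
Tear = 46 / 1.9 = 24.2 N/mm


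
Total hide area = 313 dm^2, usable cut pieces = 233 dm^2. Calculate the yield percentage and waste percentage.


Yield = 233 / 313 x 100 = 74.4%
Waste = 313 - 233 = 80 dm^2
Waste% = 100 - 74.4 = 25.6%


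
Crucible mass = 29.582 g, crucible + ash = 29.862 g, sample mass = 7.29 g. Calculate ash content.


Ash mass = 29.862 - 29.582 = 0.280 g
Ash% = 0.280 / 7.29 x 100 = 3.84%


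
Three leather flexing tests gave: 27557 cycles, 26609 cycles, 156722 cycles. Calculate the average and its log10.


Average = (27557 + 26609 + 156722) / 3 = 70296 cycles
log10(70296) = 4.85


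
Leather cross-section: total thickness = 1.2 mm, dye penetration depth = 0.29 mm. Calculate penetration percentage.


Penetration% = 0.29 / 1.2 x 100
Penetration = 24.2%


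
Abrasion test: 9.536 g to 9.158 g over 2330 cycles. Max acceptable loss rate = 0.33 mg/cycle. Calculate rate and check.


Loss = 9.536 - 9.158 = 0.378 g
Rate = 0.378 g / 2330 cycles x 1000 = 0.162 mg/cycle
Max = 0.33 mg/cycle
Passes: Yes


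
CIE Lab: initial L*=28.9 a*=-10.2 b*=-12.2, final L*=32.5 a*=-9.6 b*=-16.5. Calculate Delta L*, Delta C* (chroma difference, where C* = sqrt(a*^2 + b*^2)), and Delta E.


Delta L* = 3.6
Delta C* = 3.19
Delta E = 5.64

Delta L* = 32.5 - 28.9 = 3.6
C1* = sqrt((-10.2)^2 + (-12.2)^2) = 15.902
C2* = sqrt((-9.6)^2 + (-16.5)^2) = 19.090
Delta C* = 19.090 - 15.902 = 3.19
Delta E = sqrt((3.6)^2 + (0.6)^2 + (-4.3)^2) = 5.64


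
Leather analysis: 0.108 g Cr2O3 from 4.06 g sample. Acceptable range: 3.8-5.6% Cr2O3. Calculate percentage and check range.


Cr2O3% = 0.108 / 4.06 x 100 = 2.66%
Acceptable range: 3.8 to 5.6%
Within range: No


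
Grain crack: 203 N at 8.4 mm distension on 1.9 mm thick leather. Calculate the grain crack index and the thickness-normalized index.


Crack index = 203 / 8.4 = 24.2 N/mm
Normalized = 24.2 / 1.9 = 12.7 N/mm per mm


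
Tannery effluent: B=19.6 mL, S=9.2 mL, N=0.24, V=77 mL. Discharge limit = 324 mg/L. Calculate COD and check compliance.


COD = 259.3 mg/L
Compliant: Yes


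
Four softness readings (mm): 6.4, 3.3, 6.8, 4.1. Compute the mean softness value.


5.15 mm


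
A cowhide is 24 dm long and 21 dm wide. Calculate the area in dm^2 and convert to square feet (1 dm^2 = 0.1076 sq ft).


504 dm^2
54.23 sq ft

Area = 24 x 21 = 504 dm^2
Conversion: 504 x 0.1076 = 54.23 sq ft


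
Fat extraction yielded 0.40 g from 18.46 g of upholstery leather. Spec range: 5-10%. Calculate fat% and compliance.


Fat% = 0.40 / 18.46 x 100 = 2.2%
Spec range: 5-10%
Compliant: No


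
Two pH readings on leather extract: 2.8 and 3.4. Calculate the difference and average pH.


Difference = |2.8 - 3.4| = 0.6
Average = (2.8 + 3.4) / 2 = 3.10


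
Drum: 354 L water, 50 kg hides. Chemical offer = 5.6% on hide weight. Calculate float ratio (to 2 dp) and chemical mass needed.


Float ratio = 7.08
Chemical needed = 2.8 kg


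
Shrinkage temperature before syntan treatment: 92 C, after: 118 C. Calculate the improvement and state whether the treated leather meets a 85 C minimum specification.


Improvement = 118 - 92 = 26 C
Spec check: 118 C >= 85 C? Yes


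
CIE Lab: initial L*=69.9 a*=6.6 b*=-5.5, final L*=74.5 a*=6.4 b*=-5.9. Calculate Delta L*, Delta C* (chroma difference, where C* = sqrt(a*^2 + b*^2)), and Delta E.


Delta L* = 74.5 - 69.9 = 4.6
C1* = sqrt((6.6)^2 + (-5.5)^2) = 8.591
C2* = sqrt((6.4)^2 + (-5.9)^2) = 8.705
Delta C* = 8.705 - 8.591 = 0.11
Delta E = sqrt((4.6)^2 + (-0.2)^2 + (-0.4)^2) = 4.62


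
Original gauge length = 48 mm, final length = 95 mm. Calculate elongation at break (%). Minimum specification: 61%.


Elongation = 97.9%
Meets spec: Yes

Extension = 95 - 48 = 47 mm
Elongation = 47 / 48 x 100 = 97.9%
Minimum required: 61%
Meets specification: Yes


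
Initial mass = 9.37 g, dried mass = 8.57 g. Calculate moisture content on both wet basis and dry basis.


Wet basis = 8.5%
Dry basis = 9.3%


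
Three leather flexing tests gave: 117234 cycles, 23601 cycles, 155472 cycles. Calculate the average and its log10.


Average = (117234 + 23601 + 155472) / 3 = 98769 cycles
log10(98769) = 4.99


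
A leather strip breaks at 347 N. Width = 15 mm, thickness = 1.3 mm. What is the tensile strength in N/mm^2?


17.79 N/mm^2


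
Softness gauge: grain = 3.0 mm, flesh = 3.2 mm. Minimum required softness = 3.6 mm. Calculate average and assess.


Average softness = 3.10 mm
Meets requirement: No

Average = (3.0 + 3.2) / 2 = 3.10 mm
Minimum = 3.6 mm
Meets requirement: No


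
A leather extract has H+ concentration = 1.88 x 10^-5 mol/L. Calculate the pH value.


pH = 4.73

pH = -log10[H+]
pH = -log10(1.88 x 10^-5) = 4.73


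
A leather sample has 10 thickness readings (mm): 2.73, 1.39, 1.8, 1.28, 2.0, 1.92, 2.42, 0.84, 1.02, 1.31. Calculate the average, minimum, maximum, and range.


Average = 1.67 mm
Min = 0.84 mm
Max = 2.73 mm
Range = 1.89 mm

Sum = 16.71
Average = 16.71 / 10 = 1.67 mm
Minimum = 0.84 mm
Maximum = 2.73 mm
Range = 2.73 - 0.84 = 1.89 mm


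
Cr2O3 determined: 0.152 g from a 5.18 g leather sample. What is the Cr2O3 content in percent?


Cr2O3% = 0.152 / 5.18 x 100
Cr2O3% = 2.93%


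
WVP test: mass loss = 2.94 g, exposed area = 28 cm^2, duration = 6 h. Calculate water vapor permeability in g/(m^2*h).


175.00 g/(m^2*h)


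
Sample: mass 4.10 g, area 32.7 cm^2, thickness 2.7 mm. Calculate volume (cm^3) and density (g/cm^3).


Thickness in cm = 2.7 / 10 = 0.27 cm
Volume = 32.7 x 0.27 = 8.829 cm^3
Density = 4.10 / 8.829 = 0.464 g/cm^3


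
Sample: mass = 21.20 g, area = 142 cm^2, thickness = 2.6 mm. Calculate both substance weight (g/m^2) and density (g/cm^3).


Substance weight = 1493.0 g/m^2
Density = 0.574 g/cm^3


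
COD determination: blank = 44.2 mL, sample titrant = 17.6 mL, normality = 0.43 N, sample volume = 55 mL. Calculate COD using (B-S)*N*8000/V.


COD = (44.2 - 17.6) x 0.43 x 8000 / 55
COD = 26.6 x 0.43 x 8000 / 55
COD = 1663.7 mg/L


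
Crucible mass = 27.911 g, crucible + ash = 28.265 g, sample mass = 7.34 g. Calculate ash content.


Ash mass = 28.265 - 27.911 = 0.354 g
Ash% = 0.354 / 7.34 x 100 = 4.82%


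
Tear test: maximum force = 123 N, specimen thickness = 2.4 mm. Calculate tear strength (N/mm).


Tear strength = force / thickness
Tear = 123 / 2.4 = 51.3 N/mm


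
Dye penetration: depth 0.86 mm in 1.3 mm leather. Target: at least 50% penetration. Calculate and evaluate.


Penetration = 66.2%
Meets target: Yes

Penetration = 0.86 / 1.3 x 100 = 66.2%
Target: 50%
Meets target: Yes


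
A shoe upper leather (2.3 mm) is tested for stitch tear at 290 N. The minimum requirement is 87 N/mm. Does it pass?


STS = 126.1 N/mm
Passes: Yes

STS = 290 / 2.3 = 126.1 N/mm
Minimum required: 87 N/mm
Passes: Yes


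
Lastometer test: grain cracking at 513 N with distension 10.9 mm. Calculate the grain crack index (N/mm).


47.1 N/mm

Grain crack index = force / distension
Index = 513 / 10.9 = 47.1 N/mm


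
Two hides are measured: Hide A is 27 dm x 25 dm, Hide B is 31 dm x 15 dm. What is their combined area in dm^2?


1140 dm^2

Hide A area = 27 x 25 = 675 dm^2
Hide B area = 31 x 15 = 465 dm^2
Total = 675 + 465 = 1140 dm^2


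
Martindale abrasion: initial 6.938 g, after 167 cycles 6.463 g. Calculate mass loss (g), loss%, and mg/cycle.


Mass loss = 0.475 g
Loss = 6.85%
Rate = 2.844 mg/cycle


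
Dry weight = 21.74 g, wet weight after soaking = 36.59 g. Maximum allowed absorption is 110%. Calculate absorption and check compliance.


WA = (36.59 - 21.74) / 21.74 x 100 = 68.3%
Maximum allowed: 110%
Compliant: Yes


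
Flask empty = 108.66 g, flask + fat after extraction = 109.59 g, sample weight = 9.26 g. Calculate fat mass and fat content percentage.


Fat mass = 109.59 - 108.66 = 0.93 g
Fat% = 0.93 / 9.26 x 100 = 10.0%


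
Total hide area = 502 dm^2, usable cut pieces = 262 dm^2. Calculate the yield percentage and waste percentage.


Yield = 262 / 502 x 100 = 52.2%
Waste = 502 - 262 = 240 dm^2
Waste% = 100 - 52.2 = 47.8%


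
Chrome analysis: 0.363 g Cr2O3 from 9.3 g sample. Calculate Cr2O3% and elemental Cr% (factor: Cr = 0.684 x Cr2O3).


Cr2O3% = 0.363 / 9.3 x 100 = 3.90%
Cr% = 3.90 x 0.684 = 2.67%


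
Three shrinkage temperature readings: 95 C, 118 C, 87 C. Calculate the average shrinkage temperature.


100.0 C

Average = (95 + 118 + 87) / 3
Average = 300 / 3 = 100.0 C


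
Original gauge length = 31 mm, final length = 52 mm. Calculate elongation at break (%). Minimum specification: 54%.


Elongation = 67.7%
Meets spec: Yes


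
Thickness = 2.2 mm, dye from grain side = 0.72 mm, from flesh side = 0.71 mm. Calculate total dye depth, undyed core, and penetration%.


Total dyed = 1.43 mm
Undyed core = 0.77 mm
Penetration = 65.0%


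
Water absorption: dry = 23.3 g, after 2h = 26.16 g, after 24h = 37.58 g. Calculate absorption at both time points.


WA (2h) = (26.16 - 23.3) / 23.3 x 100 = 12.3%
WA (24h) = (37.58 - 23.3) / 23.3 x 100 = 61.3%


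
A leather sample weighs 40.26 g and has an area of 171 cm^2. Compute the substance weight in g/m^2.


2354.4 g/m^2

Substance weight = mass / area x 10000
SW = 40.26 / 171 x 10000
SW = 2354.4 g/m^2


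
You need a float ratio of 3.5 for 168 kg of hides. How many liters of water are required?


Water = hide weight x target ratio
Water = 168 x 3.5 = 588.0 L


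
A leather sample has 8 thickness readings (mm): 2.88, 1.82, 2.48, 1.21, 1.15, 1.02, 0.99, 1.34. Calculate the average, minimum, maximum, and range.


Average = 1.61 mm
Min = 0.99 mm
Max = 2.88 mm
Range = 1.89 mm


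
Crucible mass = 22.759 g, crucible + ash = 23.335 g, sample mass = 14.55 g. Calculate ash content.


Ash mass = 23.335 - 22.759 = 0.576 g
Ash% = 0.576 / 14.55 x 100 = 3.96%


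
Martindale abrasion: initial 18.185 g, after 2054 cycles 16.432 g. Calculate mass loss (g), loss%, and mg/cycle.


Mass loss = 1.753 g
Loss = 9.64%
Rate = 0.853 mg/cycle


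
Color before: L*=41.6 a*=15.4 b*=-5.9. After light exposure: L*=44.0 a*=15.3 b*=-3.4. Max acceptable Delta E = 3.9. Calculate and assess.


Delta E = 3.47
Passes: Yes


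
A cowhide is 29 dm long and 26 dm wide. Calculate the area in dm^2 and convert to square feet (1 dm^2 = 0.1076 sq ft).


754 dm^2
81.13 sq ft

Area = 29 x 26 = 754 dm^2
Conversion: 754 x 0.1076 = 81.13 sq ft


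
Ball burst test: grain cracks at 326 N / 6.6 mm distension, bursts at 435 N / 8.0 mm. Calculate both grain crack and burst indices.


Crack index = 326 / 6.6 = 49.4 N/mm
Burst index = 435 / 8.0 = 54.4 N/mm


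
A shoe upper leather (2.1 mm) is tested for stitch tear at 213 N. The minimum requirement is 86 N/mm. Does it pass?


STS = 213 / 2.1 = 101.4 N/mm
Minimum required: 86 N/mm
Passes: Yes


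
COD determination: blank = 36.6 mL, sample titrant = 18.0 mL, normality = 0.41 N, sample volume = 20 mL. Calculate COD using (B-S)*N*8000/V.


3050.4 mg/L


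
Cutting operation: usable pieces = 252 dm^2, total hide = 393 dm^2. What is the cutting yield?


Yield = usable / total x 100
Yield = 252 / 393 x 100 = 64.1%


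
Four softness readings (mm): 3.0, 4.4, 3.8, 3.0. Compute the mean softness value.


Sum = 3.0 + 4.4 + 3.8 + 3.0
Mean = 14.2 / 4 = 3.55 mm


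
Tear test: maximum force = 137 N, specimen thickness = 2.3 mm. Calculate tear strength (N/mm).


59.6 N/mm

Tear strength = force / thickness
Tear = 137 / 2.3 = 59.6 N/mm


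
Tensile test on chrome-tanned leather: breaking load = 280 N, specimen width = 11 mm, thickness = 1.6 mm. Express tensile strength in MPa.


Cross-section = 11 x 1.6 = 17.6 mm^2
TS = 280 / 17.6 = 15.91 MPa
(1 N/mm^2 = 1 MPa)


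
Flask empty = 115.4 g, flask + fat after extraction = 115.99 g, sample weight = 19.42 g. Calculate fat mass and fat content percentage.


Fat mass = 115.99 - 115.4 = 0.59 g
Fat% = 0.59 / 19.42 x 100 = 3.0%


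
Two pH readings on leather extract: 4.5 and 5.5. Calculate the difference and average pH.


Difference = |4.5 - 5.5| = 1.0
Average = (4.5 + 5.5) / 2 = 5.00


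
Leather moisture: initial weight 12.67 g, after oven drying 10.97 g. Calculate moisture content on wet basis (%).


13.4%

Moisture = 12.67 - 10.97 = 1.70 g
MC = 1.70 / 12.67 x 100 = 13.4%


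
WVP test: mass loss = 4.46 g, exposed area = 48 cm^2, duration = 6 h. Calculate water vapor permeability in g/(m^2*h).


154.86 g/(m^2*h)

WVP = mass_loss / (area x time) x 10000
WVP = 4.46 / (48 x 6) x 10000
WVP = 4.46 / 288 x 10000 = 154.86 g/(m^2*h)


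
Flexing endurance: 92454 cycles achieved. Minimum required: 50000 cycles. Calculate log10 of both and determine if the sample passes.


log10(92454) = 4.97
log10(50000) = 4.70
Passes: Yes


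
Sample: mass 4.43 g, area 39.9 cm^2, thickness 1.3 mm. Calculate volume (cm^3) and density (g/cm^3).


Thickness in cm = 1.3 / 10 = 0.13 cm
Volume = 39.9 x 0.13 = 5.187 cm^3
Density = 4.43 / 5.187 = 0.854 g/cm^3


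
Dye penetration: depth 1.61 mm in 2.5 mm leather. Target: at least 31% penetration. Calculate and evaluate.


Penetration = 64.4%
Meets target: Yes


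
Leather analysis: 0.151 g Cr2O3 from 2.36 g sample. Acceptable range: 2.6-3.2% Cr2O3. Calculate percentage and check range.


Cr2O3% = 0.151 / 2.36 x 100 = 6.40%
Acceptable range: 2.6 to 3.2%
Within range: No


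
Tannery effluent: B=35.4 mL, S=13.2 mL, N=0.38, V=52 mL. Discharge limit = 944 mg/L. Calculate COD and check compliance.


COD = 1297.8 mg/L
Compliant: No

COD = (35.4 - 13.2) x 0.38 x 8000 / 52 = 1297.8 mg/L
Limit: 944 mg/L
Compliant: No


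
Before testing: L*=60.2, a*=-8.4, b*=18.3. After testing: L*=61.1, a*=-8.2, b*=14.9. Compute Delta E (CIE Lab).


Delta E = 3.52

dL = 61.1 - 60.2 = 0.9
da = -8.2 - (-8.4) = 0.2
db = 14.9 - 18.3 = -3.4
dE = sqrt((0.9)^2 + (0.2)^2 + (-3.4)^2) = 3.52


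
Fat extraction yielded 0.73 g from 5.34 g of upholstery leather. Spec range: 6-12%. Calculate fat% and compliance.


Fat content = 13.7%
Compliant: No

Fat% = 0.73 / 5.34 x 100 = 13.7%
Spec range: 6-12%
Compliant: No


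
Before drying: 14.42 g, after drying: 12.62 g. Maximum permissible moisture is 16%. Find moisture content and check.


Moisture content = 12.5%
Acceptable: Yes


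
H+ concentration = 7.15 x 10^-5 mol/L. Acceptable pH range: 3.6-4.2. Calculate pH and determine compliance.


pH = 4.15
Compliant: Yes


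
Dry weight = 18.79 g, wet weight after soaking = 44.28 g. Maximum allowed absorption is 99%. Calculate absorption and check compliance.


WA = (44.28 - 18.79) / 18.79 x 100 = 135.7%
Maximum allowed: 99%
Compliant: No


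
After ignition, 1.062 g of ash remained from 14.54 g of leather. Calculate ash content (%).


Ash% = 1.062 / 14.54 x 100
Ash% = 7.30%


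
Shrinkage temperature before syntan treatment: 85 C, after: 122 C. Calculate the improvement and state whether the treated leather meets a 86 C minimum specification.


Improvement = 37 C
Meets 86 C spec: Yes


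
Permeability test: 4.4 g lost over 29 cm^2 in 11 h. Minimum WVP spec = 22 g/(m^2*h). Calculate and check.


WVP = 4.4 / (29 x 11) x 10000 = 137.93 g/(m^2*h)
Minimum: 22 g/(m^2*h)
Meets spec: Yes


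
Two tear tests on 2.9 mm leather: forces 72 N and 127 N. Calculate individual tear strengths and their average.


Tear 1 = 72 / 2.9 = 24.8 N/mm
Tear 2 = 127 / 2.9 = 43.8 N/mm
Average = (24.8 + 43.8) / 2 = 34.3 N/mm


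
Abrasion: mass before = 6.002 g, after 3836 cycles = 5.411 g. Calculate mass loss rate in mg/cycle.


Mass loss = 6.002 - 5.411 = 0.591 g
Rate = 0.591 / 3836 x 1000 = 0.154 mg/cycle


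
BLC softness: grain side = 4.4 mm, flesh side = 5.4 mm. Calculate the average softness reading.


Average = (4.4 + 5.4) / 2
Average = 4.90 mm


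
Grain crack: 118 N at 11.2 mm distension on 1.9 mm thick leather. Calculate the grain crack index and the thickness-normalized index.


Crack index = 10.5 N/mm
Normalized index = 5.5 N/mm per mm

Crack index = 118 / 11.2 = 10.5 N/mm
Normalized = 10.5 / 1.9 = 5.5 N/mm per mm


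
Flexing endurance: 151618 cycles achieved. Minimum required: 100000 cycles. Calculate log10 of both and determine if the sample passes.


Achieved: log10 = 5.18
Required: log10 = 5.00
Passes: Yes

log10(151618) = 5.18
log10(100000) = 5.00
Passes: Yes


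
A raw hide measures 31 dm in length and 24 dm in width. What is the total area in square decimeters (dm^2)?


744 dm^2

Area = length x width
Area = 31 x 24 = 744 dm^2


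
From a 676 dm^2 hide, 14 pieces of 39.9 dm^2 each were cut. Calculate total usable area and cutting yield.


Total usable = 14 x 39.9 = 558.6 dm^2
Yield = 558.6 / 676 x 100 = 82.6%


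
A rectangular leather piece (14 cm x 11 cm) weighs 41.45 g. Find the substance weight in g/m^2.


Area = 14 x 11 = 154 cm^2
SW = 41.45 / 154 x 10000 = 2691.6 g/m^2
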